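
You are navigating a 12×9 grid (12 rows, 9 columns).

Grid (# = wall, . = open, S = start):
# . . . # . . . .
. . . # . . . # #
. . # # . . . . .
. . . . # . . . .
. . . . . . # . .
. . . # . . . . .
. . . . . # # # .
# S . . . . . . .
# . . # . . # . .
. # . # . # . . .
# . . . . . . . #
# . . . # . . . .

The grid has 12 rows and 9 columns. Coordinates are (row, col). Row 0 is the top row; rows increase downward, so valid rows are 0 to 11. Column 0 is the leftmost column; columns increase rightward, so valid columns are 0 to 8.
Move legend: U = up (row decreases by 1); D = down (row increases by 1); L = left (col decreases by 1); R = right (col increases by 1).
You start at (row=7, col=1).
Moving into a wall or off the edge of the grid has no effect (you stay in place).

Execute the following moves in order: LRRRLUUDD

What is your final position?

Start: (row=7, col=1)
  L (left): blocked, stay at (row=7, col=1)
  R (right): (row=7, col=1) -> (row=7, col=2)
  R (right): (row=7, col=2) -> (row=7, col=3)
  R (right): (row=7, col=3) -> (row=7, col=4)
  L (left): (row=7, col=4) -> (row=7, col=3)
  U (up): (row=7, col=3) -> (row=6, col=3)
  U (up): blocked, stay at (row=6, col=3)
  D (down): (row=6, col=3) -> (row=7, col=3)
  D (down): blocked, stay at (row=7, col=3)
Final: (row=7, col=3)

Answer: Final position: (row=7, col=3)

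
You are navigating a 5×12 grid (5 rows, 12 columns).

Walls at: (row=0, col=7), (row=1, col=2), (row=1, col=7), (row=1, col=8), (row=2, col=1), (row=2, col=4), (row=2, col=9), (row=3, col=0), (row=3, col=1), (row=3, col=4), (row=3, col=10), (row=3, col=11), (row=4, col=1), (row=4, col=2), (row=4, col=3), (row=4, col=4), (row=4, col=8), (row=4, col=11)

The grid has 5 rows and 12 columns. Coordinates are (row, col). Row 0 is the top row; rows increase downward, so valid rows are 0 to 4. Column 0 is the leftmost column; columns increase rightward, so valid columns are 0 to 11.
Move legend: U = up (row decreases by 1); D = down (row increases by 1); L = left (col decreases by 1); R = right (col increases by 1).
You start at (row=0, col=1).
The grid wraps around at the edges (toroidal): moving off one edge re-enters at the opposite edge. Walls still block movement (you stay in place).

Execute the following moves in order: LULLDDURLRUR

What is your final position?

Answer: Final position: (row=0, col=2)

Derivation:
Start: (row=0, col=1)
  L (left): (row=0, col=1) -> (row=0, col=0)
  U (up): (row=0, col=0) -> (row=4, col=0)
  L (left): blocked, stay at (row=4, col=0)
  L (left): blocked, stay at (row=4, col=0)
  D (down): (row=4, col=0) -> (row=0, col=0)
  D (down): (row=0, col=0) -> (row=1, col=0)
  U (up): (row=1, col=0) -> (row=0, col=0)
  R (right): (row=0, col=0) -> (row=0, col=1)
  L (left): (row=0, col=1) -> (row=0, col=0)
  R (right): (row=0, col=0) -> (row=0, col=1)
  U (up): blocked, stay at (row=0, col=1)
  R (right): (row=0, col=1) -> (row=0, col=2)
Final: (row=0, col=2)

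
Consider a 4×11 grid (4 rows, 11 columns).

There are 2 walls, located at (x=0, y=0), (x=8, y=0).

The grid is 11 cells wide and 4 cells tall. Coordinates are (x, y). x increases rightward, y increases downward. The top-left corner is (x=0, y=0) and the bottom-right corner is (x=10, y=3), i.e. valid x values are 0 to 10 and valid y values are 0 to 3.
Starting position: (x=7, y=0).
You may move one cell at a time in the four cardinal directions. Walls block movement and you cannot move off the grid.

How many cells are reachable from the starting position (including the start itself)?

Answer: Reachable cells: 42

Derivation:
BFS flood-fill from (x=7, y=0):
  Distance 0: (x=7, y=0)
  Distance 1: (x=6, y=0), (x=7, y=1)
  Distance 2: (x=5, y=0), (x=6, y=1), (x=8, y=1), (x=7, y=2)
  Distance 3: (x=4, y=0), (x=5, y=1), (x=9, y=1), (x=6, y=2), (x=8, y=2), (x=7, y=3)
  Distance 4: (x=3, y=0), (x=9, y=0), (x=4, y=1), (x=10, y=1), (x=5, y=2), (x=9, y=2), (x=6, y=3), (x=8, y=3)
  Distance 5: (x=2, y=0), (x=10, y=0), (x=3, y=1), (x=4, y=2), (x=10, y=2), (x=5, y=3), (x=9, y=3)
  Distance 6: (x=1, y=0), (x=2, y=1), (x=3, y=2), (x=4, y=3), (x=10, y=3)
  Distance 7: (x=1, y=1), (x=2, y=2), (x=3, y=3)
  Distance 8: (x=0, y=1), (x=1, y=2), (x=2, y=3)
  Distance 9: (x=0, y=2), (x=1, y=3)
  Distance 10: (x=0, y=3)
Total reachable: 42 (grid has 42 open cells total)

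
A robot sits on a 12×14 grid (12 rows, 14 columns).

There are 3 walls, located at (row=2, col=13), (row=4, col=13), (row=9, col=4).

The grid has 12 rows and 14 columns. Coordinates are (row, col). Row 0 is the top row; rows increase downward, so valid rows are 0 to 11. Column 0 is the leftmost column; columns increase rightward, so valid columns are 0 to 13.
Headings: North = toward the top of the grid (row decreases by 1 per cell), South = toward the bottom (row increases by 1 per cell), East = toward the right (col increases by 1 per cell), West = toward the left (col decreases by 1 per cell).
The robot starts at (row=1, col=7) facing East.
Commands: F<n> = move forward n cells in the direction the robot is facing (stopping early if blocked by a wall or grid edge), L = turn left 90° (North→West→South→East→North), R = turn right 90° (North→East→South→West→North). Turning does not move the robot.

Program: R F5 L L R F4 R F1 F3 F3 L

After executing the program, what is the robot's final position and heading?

Start: (row=1, col=7), facing East
  R: turn right, now facing South
  F5: move forward 5, now at (row=6, col=7)
  L: turn left, now facing East
  L: turn left, now facing North
  R: turn right, now facing East
  F4: move forward 4, now at (row=6, col=11)
  R: turn right, now facing South
  F1: move forward 1, now at (row=7, col=11)
  F3: move forward 3, now at (row=10, col=11)
  F3: move forward 1/3 (blocked), now at (row=11, col=11)
  L: turn left, now facing East
Final: (row=11, col=11), facing East

Answer: Final position: (row=11, col=11), facing East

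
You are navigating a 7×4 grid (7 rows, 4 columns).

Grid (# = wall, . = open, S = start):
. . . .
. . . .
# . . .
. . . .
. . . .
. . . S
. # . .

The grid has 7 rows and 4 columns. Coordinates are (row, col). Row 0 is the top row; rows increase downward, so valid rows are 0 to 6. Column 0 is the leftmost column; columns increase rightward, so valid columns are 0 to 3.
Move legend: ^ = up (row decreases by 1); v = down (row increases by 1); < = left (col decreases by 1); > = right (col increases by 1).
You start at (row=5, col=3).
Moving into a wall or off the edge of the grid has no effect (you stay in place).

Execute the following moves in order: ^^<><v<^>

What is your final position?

Start: (row=5, col=3)
  ^ (up): (row=5, col=3) -> (row=4, col=3)
  ^ (up): (row=4, col=3) -> (row=3, col=3)
  < (left): (row=3, col=3) -> (row=3, col=2)
  > (right): (row=3, col=2) -> (row=3, col=3)
  < (left): (row=3, col=3) -> (row=3, col=2)
  v (down): (row=3, col=2) -> (row=4, col=2)
  < (left): (row=4, col=2) -> (row=4, col=1)
  ^ (up): (row=4, col=1) -> (row=3, col=1)
  > (right): (row=3, col=1) -> (row=3, col=2)
Final: (row=3, col=2)

Answer: Final position: (row=3, col=2)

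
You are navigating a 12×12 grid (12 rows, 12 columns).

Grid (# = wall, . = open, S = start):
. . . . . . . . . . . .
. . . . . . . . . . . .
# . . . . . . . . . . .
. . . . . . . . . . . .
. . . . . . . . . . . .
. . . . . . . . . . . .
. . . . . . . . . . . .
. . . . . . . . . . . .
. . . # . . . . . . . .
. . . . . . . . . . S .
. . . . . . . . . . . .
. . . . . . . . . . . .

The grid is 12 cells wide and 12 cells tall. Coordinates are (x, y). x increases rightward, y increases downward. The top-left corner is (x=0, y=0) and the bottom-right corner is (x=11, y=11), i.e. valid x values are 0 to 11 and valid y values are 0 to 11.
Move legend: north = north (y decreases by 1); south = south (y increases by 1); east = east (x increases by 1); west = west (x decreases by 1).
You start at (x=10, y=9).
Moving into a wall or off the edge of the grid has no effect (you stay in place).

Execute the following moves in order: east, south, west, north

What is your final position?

Start: (x=10, y=9)
  east (east): (x=10, y=9) -> (x=11, y=9)
  south (south): (x=11, y=9) -> (x=11, y=10)
  west (west): (x=11, y=10) -> (x=10, y=10)
  north (north): (x=10, y=10) -> (x=10, y=9)
Final: (x=10, y=9)

Answer: Final position: (x=10, y=9)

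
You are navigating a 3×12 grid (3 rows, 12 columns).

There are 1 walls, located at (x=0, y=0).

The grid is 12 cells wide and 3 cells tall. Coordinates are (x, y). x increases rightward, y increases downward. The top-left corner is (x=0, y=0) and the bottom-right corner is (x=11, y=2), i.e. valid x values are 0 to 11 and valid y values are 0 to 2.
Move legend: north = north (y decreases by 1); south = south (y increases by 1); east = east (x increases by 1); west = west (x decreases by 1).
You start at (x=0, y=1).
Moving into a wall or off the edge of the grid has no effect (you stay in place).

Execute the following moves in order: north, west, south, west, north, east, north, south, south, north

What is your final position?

Start: (x=0, y=1)
  north (north): blocked, stay at (x=0, y=1)
  west (west): blocked, stay at (x=0, y=1)
  south (south): (x=0, y=1) -> (x=0, y=2)
  west (west): blocked, stay at (x=0, y=2)
  north (north): (x=0, y=2) -> (x=0, y=1)
  east (east): (x=0, y=1) -> (x=1, y=1)
  north (north): (x=1, y=1) -> (x=1, y=0)
  south (south): (x=1, y=0) -> (x=1, y=1)
  south (south): (x=1, y=1) -> (x=1, y=2)
  north (north): (x=1, y=2) -> (x=1, y=1)
Final: (x=1, y=1)

Answer: Final position: (x=1, y=1)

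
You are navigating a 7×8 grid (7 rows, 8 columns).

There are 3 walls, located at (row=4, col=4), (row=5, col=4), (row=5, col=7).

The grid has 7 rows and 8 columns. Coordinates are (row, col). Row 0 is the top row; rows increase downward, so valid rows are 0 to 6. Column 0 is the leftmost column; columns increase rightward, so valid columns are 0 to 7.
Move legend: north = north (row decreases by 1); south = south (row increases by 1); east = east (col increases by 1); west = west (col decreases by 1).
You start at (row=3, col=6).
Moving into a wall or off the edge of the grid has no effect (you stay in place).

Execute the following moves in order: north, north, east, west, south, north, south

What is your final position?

Start: (row=3, col=6)
  north (north): (row=3, col=6) -> (row=2, col=6)
  north (north): (row=2, col=6) -> (row=1, col=6)
  east (east): (row=1, col=6) -> (row=1, col=7)
  west (west): (row=1, col=7) -> (row=1, col=6)
  south (south): (row=1, col=6) -> (row=2, col=6)
  north (north): (row=2, col=6) -> (row=1, col=6)
  south (south): (row=1, col=6) -> (row=2, col=6)
Final: (row=2, col=6)

Answer: Final position: (row=2, col=6)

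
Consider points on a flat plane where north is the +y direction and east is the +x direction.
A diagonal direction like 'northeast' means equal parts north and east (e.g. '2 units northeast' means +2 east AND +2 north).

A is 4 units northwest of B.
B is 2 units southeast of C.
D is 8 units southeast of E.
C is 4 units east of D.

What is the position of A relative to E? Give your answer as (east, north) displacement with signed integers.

Answer: A is at (east=10, north=-6) relative to E.

Derivation:
Place E at the origin (east=0, north=0).
  D is 8 units southeast of E: delta (east=+8, north=-8); D at (east=8, north=-8).
  C is 4 units east of D: delta (east=+4, north=+0); C at (east=12, north=-8).
  B is 2 units southeast of C: delta (east=+2, north=-2); B at (east=14, north=-10).
  A is 4 units northwest of B: delta (east=-4, north=+4); A at (east=10, north=-6).
Therefore A relative to E: (east=10, north=-6).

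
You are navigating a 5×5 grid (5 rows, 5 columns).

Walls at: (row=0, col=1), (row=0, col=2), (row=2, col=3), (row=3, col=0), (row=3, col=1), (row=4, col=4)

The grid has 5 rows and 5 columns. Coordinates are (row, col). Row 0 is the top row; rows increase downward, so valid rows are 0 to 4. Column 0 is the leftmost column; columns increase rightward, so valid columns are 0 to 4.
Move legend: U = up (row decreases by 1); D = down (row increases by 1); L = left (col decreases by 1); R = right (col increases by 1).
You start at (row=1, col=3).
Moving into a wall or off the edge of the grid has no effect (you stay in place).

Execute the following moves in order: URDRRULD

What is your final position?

Answer: Final position: (row=1, col=3)

Derivation:
Start: (row=1, col=3)
  U (up): (row=1, col=3) -> (row=0, col=3)
  R (right): (row=0, col=3) -> (row=0, col=4)
  D (down): (row=0, col=4) -> (row=1, col=4)
  R (right): blocked, stay at (row=1, col=4)
  R (right): blocked, stay at (row=1, col=4)
  U (up): (row=1, col=4) -> (row=0, col=4)
  L (left): (row=0, col=4) -> (row=0, col=3)
  D (down): (row=0, col=3) -> (row=1, col=3)
Final: (row=1, col=3)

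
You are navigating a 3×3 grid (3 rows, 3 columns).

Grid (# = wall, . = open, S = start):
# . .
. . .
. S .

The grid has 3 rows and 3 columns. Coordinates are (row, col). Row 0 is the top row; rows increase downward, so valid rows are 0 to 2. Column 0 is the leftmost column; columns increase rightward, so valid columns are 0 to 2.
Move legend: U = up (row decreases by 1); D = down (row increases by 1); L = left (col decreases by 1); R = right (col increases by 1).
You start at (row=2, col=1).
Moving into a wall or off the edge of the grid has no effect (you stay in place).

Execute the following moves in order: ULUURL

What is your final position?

Start: (row=2, col=1)
  U (up): (row=2, col=1) -> (row=1, col=1)
  L (left): (row=1, col=1) -> (row=1, col=0)
  U (up): blocked, stay at (row=1, col=0)
  U (up): blocked, stay at (row=1, col=0)
  R (right): (row=1, col=0) -> (row=1, col=1)
  L (left): (row=1, col=1) -> (row=1, col=0)
Final: (row=1, col=0)

Answer: Final position: (row=1, col=0)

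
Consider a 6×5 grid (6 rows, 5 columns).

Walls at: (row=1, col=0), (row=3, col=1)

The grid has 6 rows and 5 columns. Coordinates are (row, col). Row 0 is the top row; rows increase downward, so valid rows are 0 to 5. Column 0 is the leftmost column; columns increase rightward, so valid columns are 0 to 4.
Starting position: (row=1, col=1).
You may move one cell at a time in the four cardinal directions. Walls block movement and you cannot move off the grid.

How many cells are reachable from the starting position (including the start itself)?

Answer: Reachable cells: 28

Derivation:
BFS flood-fill from (row=1, col=1):
  Distance 0: (row=1, col=1)
  Distance 1: (row=0, col=1), (row=1, col=2), (row=2, col=1)
  Distance 2: (row=0, col=0), (row=0, col=2), (row=1, col=3), (row=2, col=0), (row=2, col=2)
  Distance 3: (row=0, col=3), (row=1, col=4), (row=2, col=3), (row=3, col=0), (row=3, col=2)
  Distance 4: (row=0, col=4), (row=2, col=4), (row=3, col=3), (row=4, col=0), (row=4, col=2)
  Distance 5: (row=3, col=4), (row=4, col=1), (row=4, col=3), (row=5, col=0), (row=5, col=2)
  Distance 6: (row=4, col=4), (row=5, col=1), (row=5, col=3)
  Distance 7: (row=5, col=4)
Total reachable: 28 (grid has 28 open cells total)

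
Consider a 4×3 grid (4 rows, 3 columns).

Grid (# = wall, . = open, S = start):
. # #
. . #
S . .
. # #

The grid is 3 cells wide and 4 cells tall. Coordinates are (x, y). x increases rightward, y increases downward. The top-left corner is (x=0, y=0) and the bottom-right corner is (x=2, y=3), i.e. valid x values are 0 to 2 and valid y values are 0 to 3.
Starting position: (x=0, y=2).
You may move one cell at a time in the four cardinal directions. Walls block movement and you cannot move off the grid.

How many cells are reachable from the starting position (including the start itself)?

BFS flood-fill from (x=0, y=2):
  Distance 0: (x=0, y=2)
  Distance 1: (x=0, y=1), (x=1, y=2), (x=0, y=3)
  Distance 2: (x=0, y=0), (x=1, y=1), (x=2, y=2)
Total reachable: 7 (grid has 7 open cells total)

Answer: Reachable cells: 7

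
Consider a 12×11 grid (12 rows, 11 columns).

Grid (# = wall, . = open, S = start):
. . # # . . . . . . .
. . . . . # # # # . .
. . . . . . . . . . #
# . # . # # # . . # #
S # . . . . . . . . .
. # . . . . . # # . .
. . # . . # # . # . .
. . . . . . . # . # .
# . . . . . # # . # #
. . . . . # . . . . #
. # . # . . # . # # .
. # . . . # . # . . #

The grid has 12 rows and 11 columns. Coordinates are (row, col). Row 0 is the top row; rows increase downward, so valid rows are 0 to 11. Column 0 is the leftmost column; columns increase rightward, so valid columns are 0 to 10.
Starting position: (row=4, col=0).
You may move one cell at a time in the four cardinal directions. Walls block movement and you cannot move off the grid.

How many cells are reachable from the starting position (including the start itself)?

Answer: Reachable cells: 80

Derivation:
BFS flood-fill from (row=4, col=0):
  Distance 0: (row=4, col=0)
  Distance 1: (row=5, col=0)
  Distance 2: (row=6, col=0)
  Distance 3: (row=6, col=1), (row=7, col=0)
  Distance 4: (row=7, col=1)
  Distance 5: (row=7, col=2), (row=8, col=1)
  Distance 6: (row=7, col=3), (row=8, col=2), (row=9, col=1)
  Distance 7: (row=6, col=3), (row=7, col=4), (row=8, col=3), (row=9, col=0), (row=9, col=2)
  Distance 8: (row=5, col=3), (row=6, col=4), (row=7, col=5), (row=8, col=4), (row=9, col=3), (row=10, col=0), (row=10, col=2)
  Distance 9: (row=4, col=3), (row=5, col=2), (row=5, col=4), (row=7, col=6), (row=8, col=5), (row=9, col=4), (row=11, col=0), (row=11, col=2)
  Distance 10: (row=3, col=3), (row=4, col=2), (row=4, col=4), (row=5, col=5), (row=10, col=4), (row=11, col=3)
  Distance 11: (row=2, col=3), (row=4, col=5), (row=5, col=6), (row=10, col=5), (row=11, col=4)
  Distance 12: (row=1, col=3), (row=2, col=2), (row=2, col=4), (row=4, col=6)
  Distance 13: (row=1, col=2), (row=1, col=4), (row=2, col=1), (row=2, col=5), (row=4, col=7)
  Distance 14: (row=0, col=4), (row=1, col=1), (row=2, col=0), (row=2, col=6), (row=3, col=1), (row=3, col=7), (row=4, col=8)
  Distance 15: (row=0, col=1), (row=0, col=5), (row=1, col=0), (row=2, col=7), (row=3, col=8), (row=4, col=9)
  Distance 16: (row=0, col=0), (row=0, col=6), (row=2, col=8), (row=4, col=10), (row=5, col=9)
  Distance 17: (row=0, col=7), (row=2, col=9), (row=5, col=10), (row=6, col=9)
  Distance 18: (row=0, col=8), (row=1, col=9), (row=6, col=10)
  Distance 19: (row=0, col=9), (row=1, col=10), (row=7, col=10)
  Distance 20: (row=0, col=10)
Total reachable: 80 (grid has 92 open cells total)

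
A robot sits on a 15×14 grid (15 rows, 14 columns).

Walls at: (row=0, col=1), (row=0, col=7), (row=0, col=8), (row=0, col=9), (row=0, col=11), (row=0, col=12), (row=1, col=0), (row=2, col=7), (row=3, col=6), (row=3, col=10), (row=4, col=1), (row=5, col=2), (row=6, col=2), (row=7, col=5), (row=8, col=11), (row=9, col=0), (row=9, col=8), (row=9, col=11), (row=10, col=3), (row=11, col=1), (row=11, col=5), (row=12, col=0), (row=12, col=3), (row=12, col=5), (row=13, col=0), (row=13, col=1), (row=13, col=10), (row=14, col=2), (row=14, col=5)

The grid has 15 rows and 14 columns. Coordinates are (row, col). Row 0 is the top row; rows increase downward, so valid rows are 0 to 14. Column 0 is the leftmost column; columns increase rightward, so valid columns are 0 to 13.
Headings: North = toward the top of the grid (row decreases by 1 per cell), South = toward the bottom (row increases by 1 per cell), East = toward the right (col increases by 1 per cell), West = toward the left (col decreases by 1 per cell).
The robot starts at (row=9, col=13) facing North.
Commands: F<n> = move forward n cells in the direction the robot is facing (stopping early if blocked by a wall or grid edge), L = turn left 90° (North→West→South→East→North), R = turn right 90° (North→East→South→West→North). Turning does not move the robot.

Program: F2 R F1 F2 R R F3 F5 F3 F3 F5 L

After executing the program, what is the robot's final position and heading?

Answer: Final position: (row=7, col=6), facing South

Derivation:
Start: (row=9, col=13), facing North
  F2: move forward 2, now at (row=7, col=13)
  R: turn right, now facing East
  F1: move forward 0/1 (blocked), now at (row=7, col=13)
  F2: move forward 0/2 (blocked), now at (row=7, col=13)
  R: turn right, now facing South
  R: turn right, now facing West
  F3: move forward 3, now at (row=7, col=10)
  F5: move forward 4/5 (blocked), now at (row=7, col=6)
  F3: move forward 0/3 (blocked), now at (row=7, col=6)
  F3: move forward 0/3 (blocked), now at (row=7, col=6)
  F5: move forward 0/5 (blocked), now at (row=7, col=6)
  L: turn left, now facing South
Final: (row=7, col=6), facing South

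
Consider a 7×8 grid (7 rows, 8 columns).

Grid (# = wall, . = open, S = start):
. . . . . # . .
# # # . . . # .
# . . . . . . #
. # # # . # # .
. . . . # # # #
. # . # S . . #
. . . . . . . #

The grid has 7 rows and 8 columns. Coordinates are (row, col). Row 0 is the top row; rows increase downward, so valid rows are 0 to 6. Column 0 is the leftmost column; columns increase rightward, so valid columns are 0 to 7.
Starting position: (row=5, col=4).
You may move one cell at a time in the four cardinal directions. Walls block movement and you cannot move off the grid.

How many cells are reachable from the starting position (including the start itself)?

Answer: Reachable cells: 17

Derivation:
BFS flood-fill from (row=5, col=4):
  Distance 0: (row=5, col=4)
  Distance 1: (row=5, col=5), (row=6, col=4)
  Distance 2: (row=5, col=6), (row=6, col=3), (row=6, col=5)
  Distance 3: (row=6, col=2), (row=6, col=6)
  Distance 4: (row=5, col=2), (row=6, col=1)
  Distance 5: (row=4, col=2), (row=6, col=0)
  Distance 6: (row=4, col=1), (row=4, col=3), (row=5, col=0)
  Distance 7: (row=4, col=0)
  Distance 8: (row=3, col=0)
Total reachable: 17 (grid has 36 open cells total)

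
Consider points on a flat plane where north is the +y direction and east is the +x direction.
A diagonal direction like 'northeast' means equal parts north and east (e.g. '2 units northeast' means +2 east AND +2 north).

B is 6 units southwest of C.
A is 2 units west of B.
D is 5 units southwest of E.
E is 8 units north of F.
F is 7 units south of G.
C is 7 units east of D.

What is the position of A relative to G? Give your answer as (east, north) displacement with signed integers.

Answer: A is at (east=-6, north=-10) relative to G.

Derivation:
Place G at the origin (east=0, north=0).
  F is 7 units south of G: delta (east=+0, north=-7); F at (east=0, north=-7).
  E is 8 units north of F: delta (east=+0, north=+8); E at (east=0, north=1).
  D is 5 units southwest of E: delta (east=-5, north=-5); D at (east=-5, north=-4).
  C is 7 units east of D: delta (east=+7, north=+0); C at (east=2, north=-4).
  B is 6 units southwest of C: delta (east=-6, north=-6); B at (east=-4, north=-10).
  A is 2 units west of B: delta (east=-2, north=+0); A at (east=-6, north=-10).
Therefore A relative to G: (east=-6, north=-10).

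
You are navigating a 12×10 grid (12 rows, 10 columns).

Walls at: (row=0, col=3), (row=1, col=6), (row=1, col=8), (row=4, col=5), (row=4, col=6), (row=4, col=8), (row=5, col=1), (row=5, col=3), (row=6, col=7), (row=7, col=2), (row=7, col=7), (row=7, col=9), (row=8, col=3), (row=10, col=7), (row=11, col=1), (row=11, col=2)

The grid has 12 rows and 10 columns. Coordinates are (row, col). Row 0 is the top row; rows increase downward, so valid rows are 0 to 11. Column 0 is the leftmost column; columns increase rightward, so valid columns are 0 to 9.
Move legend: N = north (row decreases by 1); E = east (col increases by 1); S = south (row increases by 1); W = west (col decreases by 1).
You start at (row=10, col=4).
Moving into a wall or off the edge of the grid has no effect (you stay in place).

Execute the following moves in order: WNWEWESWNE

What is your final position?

Answer: Final position: (row=9, col=3)

Derivation:
Start: (row=10, col=4)
  W (west): (row=10, col=4) -> (row=10, col=3)
  N (north): (row=10, col=3) -> (row=9, col=3)
  W (west): (row=9, col=3) -> (row=9, col=2)
  E (east): (row=9, col=2) -> (row=9, col=3)
  W (west): (row=9, col=3) -> (row=9, col=2)
  E (east): (row=9, col=2) -> (row=9, col=3)
  S (south): (row=9, col=3) -> (row=10, col=3)
  W (west): (row=10, col=3) -> (row=10, col=2)
  N (north): (row=10, col=2) -> (row=9, col=2)
  E (east): (row=9, col=2) -> (row=9, col=3)
Final: (row=9, col=3)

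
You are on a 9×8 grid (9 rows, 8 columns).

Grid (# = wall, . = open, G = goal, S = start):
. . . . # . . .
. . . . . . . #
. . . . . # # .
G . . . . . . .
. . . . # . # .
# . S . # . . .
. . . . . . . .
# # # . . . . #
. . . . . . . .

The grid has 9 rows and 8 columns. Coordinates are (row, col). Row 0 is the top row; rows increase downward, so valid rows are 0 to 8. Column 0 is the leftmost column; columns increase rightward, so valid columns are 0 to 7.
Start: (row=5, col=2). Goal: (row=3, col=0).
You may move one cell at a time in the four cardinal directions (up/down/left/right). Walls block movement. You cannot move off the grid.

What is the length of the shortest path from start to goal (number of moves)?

BFS from (row=5, col=2) until reaching (row=3, col=0):
  Distance 0: (row=5, col=2)
  Distance 1: (row=4, col=2), (row=5, col=1), (row=5, col=3), (row=6, col=2)
  Distance 2: (row=3, col=2), (row=4, col=1), (row=4, col=3), (row=6, col=1), (row=6, col=3)
  Distance 3: (row=2, col=2), (row=3, col=1), (row=3, col=3), (row=4, col=0), (row=6, col=0), (row=6, col=4), (row=7, col=3)
  Distance 4: (row=1, col=2), (row=2, col=1), (row=2, col=3), (row=3, col=0), (row=3, col=4), (row=6, col=5), (row=7, col=4), (row=8, col=3)  <- goal reached here
One shortest path (4 moves): (row=5, col=2) -> (row=5, col=1) -> (row=4, col=1) -> (row=4, col=0) -> (row=3, col=0)

Answer: Shortest path length: 4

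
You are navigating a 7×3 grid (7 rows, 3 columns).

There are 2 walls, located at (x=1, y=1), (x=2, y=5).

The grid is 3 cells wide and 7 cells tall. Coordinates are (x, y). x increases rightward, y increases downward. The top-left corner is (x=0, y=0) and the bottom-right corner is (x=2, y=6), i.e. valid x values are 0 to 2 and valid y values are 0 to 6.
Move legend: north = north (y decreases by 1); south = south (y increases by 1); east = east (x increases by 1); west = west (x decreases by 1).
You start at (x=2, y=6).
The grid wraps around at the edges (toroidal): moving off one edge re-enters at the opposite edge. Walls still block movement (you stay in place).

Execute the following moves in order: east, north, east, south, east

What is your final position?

Answer: Final position: (x=2, y=6)

Derivation:
Start: (x=2, y=6)
  east (east): (x=2, y=6) -> (x=0, y=6)
  north (north): (x=0, y=6) -> (x=0, y=5)
  east (east): (x=0, y=5) -> (x=1, y=5)
  south (south): (x=1, y=5) -> (x=1, y=6)
  east (east): (x=1, y=6) -> (x=2, y=6)
Final: (x=2, y=6)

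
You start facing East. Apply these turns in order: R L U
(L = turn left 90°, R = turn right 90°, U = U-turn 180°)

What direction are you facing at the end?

Answer: Final heading: West

Derivation:
Start: East
  R (right (90° clockwise)) -> South
  L (left (90° counter-clockwise)) -> East
  U (U-turn (180°)) -> West
Final: West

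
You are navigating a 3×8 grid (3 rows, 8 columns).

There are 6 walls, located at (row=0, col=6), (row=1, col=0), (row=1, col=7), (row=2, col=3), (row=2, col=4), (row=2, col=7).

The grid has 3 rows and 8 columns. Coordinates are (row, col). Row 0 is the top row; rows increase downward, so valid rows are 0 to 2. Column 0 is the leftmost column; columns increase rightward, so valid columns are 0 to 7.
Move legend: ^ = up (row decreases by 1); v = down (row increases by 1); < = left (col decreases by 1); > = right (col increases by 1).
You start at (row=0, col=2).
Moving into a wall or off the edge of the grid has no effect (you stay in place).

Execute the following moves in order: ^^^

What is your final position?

Start: (row=0, col=2)
  [×3]^ (up): blocked, stay at (row=0, col=2)
Final: (row=0, col=2)

Answer: Final position: (row=0, col=2)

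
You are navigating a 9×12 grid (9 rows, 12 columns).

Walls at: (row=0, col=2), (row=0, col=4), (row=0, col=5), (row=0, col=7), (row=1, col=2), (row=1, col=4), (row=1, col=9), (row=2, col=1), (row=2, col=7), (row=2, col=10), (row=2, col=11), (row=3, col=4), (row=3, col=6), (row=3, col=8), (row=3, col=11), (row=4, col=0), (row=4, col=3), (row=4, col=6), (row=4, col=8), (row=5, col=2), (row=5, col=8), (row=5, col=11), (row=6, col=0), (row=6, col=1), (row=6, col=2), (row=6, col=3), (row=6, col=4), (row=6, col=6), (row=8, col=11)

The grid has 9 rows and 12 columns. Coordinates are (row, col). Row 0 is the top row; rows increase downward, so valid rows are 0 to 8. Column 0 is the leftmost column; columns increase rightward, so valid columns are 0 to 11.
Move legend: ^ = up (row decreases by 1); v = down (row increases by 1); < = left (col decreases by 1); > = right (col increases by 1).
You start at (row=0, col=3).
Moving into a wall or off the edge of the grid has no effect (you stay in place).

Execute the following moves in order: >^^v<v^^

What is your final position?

Answer: Final position: (row=0, col=3)

Derivation:
Start: (row=0, col=3)
  > (right): blocked, stay at (row=0, col=3)
  ^ (up): blocked, stay at (row=0, col=3)
  ^ (up): blocked, stay at (row=0, col=3)
  v (down): (row=0, col=3) -> (row=1, col=3)
  < (left): blocked, stay at (row=1, col=3)
  v (down): (row=1, col=3) -> (row=2, col=3)
  ^ (up): (row=2, col=3) -> (row=1, col=3)
  ^ (up): (row=1, col=3) -> (row=0, col=3)
Final: (row=0, col=3)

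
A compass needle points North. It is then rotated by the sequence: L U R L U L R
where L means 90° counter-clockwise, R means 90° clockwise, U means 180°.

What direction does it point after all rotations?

Start: North
  L (left (90° counter-clockwise)) -> West
  U (U-turn (180°)) -> East
  R (right (90° clockwise)) -> South
  L (left (90° counter-clockwise)) -> East
  U (U-turn (180°)) -> West
  L (left (90° counter-clockwise)) -> South
  R (right (90° clockwise)) -> West
Final: West

Answer: Final heading: West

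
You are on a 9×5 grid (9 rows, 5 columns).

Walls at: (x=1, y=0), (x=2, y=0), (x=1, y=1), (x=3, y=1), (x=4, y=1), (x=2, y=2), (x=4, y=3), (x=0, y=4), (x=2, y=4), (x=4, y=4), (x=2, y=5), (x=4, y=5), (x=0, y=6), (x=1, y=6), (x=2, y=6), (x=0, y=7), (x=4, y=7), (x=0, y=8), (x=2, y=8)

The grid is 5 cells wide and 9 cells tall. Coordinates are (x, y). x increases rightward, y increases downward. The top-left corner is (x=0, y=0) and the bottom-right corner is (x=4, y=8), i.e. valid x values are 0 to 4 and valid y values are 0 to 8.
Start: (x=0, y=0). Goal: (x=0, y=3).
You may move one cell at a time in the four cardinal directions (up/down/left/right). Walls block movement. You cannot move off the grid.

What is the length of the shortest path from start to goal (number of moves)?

Answer: Shortest path length: 3

Derivation:
BFS from (x=0, y=0) until reaching (x=0, y=3):
  Distance 0: (x=0, y=0)
  Distance 1: (x=0, y=1)
  Distance 2: (x=0, y=2)
  Distance 3: (x=1, y=2), (x=0, y=3)  <- goal reached here
One shortest path (3 moves): (x=0, y=0) -> (x=0, y=1) -> (x=0, y=2) -> (x=0, y=3)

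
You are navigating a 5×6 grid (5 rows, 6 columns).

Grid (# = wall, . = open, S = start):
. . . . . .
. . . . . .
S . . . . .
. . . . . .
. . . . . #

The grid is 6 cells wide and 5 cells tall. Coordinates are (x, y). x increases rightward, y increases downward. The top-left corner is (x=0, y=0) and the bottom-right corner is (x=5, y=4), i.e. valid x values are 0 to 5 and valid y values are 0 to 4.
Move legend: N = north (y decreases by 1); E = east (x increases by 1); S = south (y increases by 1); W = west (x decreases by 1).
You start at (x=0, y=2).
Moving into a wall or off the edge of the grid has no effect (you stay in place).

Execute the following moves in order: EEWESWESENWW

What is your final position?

Start: (x=0, y=2)
  E (east): (x=0, y=2) -> (x=1, y=2)
  E (east): (x=1, y=2) -> (x=2, y=2)
  W (west): (x=2, y=2) -> (x=1, y=2)
  E (east): (x=1, y=2) -> (x=2, y=2)
  S (south): (x=2, y=2) -> (x=2, y=3)
  W (west): (x=2, y=3) -> (x=1, y=3)
  E (east): (x=1, y=3) -> (x=2, y=3)
  S (south): (x=2, y=3) -> (x=2, y=4)
  E (east): (x=2, y=4) -> (x=3, y=4)
  N (north): (x=3, y=4) -> (x=3, y=3)
  W (west): (x=3, y=3) -> (x=2, y=3)
  W (west): (x=2, y=3) -> (x=1, y=3)
Final: (x=1, y=3)

Answer: Final position: (x=1, y=3)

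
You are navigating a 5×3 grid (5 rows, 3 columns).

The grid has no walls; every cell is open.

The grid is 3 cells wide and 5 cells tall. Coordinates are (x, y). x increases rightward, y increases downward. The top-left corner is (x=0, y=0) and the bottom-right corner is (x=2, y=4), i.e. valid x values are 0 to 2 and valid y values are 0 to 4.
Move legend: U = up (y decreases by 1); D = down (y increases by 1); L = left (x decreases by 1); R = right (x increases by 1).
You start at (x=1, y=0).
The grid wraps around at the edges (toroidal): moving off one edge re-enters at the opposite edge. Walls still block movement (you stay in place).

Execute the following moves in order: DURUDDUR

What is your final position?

Start: (x=1, y=0)
  D (down): (x=1, y=0) -> (x=1, y=1)
  U (up): (x=1, y=1) -> (x=1, y=0)
  R (right): (x=1, y=0) -> (x=2, y=0)
  U (up): (x=2, y=0) -> (x=2, y=4)
  D (down): (x=2, y=4) -> (x=2, y=0)
  D (down): (x=2, y=0) -> (x=2, y=1)
  U (up): (x=2, y=1) -> (x=2, y=0)
  R (right): (x=2, y=0) -> (x=0, y=0)
Final: (x=0, y=0)

Answer: Final position: (x=0, y=0)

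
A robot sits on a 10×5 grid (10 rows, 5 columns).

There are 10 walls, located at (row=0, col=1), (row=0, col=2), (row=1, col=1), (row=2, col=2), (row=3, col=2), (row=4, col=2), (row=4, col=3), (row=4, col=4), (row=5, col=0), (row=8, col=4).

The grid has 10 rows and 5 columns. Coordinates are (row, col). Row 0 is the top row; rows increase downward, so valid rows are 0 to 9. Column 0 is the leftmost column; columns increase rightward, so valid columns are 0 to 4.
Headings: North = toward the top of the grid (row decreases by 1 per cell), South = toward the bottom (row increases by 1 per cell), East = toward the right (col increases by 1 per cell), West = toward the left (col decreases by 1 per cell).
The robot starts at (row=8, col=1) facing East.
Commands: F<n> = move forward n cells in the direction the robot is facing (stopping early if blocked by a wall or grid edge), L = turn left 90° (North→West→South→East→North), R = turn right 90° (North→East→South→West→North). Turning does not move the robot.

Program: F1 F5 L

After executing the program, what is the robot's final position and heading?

Answer: Final position: (row=8, col=3), facing North

Derivation:
Start: (row=8, col=1), facing East
  F1: move forward 1, now at (row=8, col=2)
  F5: move forward 1/5 (blocked), now at (row=8, col=3)
  L: turn left, now facing North
Final: (row=8, col=3), facing North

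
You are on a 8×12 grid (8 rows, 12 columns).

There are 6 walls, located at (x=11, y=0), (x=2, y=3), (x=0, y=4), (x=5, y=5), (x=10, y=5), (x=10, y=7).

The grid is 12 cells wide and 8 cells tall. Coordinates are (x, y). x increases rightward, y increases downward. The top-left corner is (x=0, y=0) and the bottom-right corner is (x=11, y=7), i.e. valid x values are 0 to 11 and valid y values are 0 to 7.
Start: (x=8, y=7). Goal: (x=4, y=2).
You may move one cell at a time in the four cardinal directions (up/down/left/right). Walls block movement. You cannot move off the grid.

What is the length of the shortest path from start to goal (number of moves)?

Answer: Shortest path length: 9

Derivation:
BFS from (x=8, y=7) until reaching (x=4, y=2):
  Distance 0: (x=8, y=7)
  Distance 1: (x=8, y=6), (x=7, y=7), (x=9, y=7)
  Distance 2: (x=8, y=5), (x=7, y=6), (x=9, y=6), (x=6, y=7)
  Distance 3: (x=8, y=4), (x=7, y=5), (x=9, y=5), (x=6, y=6), (x=10, y=6), (x=5, y=7)
  Distance 4: (x=8, y=3), (x=7, y=4), (x=9, y=4), (x=6, y=5), (x=5, y=6), (x=11, y=6), (x=4, y=7)
  Distance 5: (x=8, y=2), (x=7, y=3), (x=9, y=3), (x=6, y=4), (x=10, y=4), (x=11, y=5), (x=4, y=6), (x=3, y=7), (x=11, y=7)
  Distance 6: (x=8, y=1), (x=7, y=2), (x=9, y=2), (x=6, y=3), (x=10, y=3), (x=5, y=4), (x=11, y=4), (x=4, y=5), (x=3, y=6), (x=2, y=7)
  Distance 7: (x=8, y=0), (x=7, y=1), (x=9, y=1), (x=6, y=2), (x=10, y=2), (x=5, y=3), (x=11, y=3), (x=4, y=4), (x=3, y=5), (x=2, y=6), (x=1, y=7)
  Distance 8: (x=7, y=0), (x=9, y=0), (x=6, y=1), (x=10, y=1), (x=5, y=2), (x=11, y=2), (x=4, y=3), (x=3, y=4), (x=2, y=5), (x=1, y=6), (x=0, y=7)
  Distance 9: (x=6, y=0), (x=10, y=0), (x=5, y=1), (x=11, y=1), (x=4, y=2), (x=3, y=3), (x=2, y=4), (x=1, y=5), (x=0, y=6)  <- goal reached here
One shortest path (9 moves): (x=8, y=7) -> (x=7, y=7) -> (x=6, y=7) -> (x=5, y=7) -> (x=4, y=7) -> (x=4, y=6) -> (x=4, y=5) -> (x=4, y=4) -> (x=4, y=3) -> (x=4, y=2)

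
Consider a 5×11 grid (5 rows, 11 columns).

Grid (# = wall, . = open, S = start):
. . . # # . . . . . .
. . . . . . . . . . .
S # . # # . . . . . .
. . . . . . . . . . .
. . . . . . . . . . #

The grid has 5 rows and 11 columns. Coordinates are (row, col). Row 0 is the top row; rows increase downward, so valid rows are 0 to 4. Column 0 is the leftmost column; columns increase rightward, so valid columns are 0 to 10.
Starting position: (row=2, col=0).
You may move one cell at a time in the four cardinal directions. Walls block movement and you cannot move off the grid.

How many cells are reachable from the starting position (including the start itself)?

BFS flood-fill from (row=2, col=0):
  Distance 0: (row=2, col=0)
  Distance 1: (row=1, col=0), (row=3, col=0)
  Distance 2: (row=0, col=0), (row=1, col=1), (row=3, col=1), (row=4, col=0)
  Distance 3: (row=0, col=1), (row=1, col=2), (row=3, col=2), (row=4, col=1)
  Distance 4: (row=0, col=2), (row=1, col=3), (row=2, col=2), (row=3, col=3), (row=4, col=2)
  Distance 5: (row=1, col=4), (row=3, col=4), (row=4, col=3)
  Distance 6: (row=1, col=5), (row=3, col=5), (row=4, col=4)
  Distance 7: (row=0, col=5), (row=1, col=6), (row=2, col=5), (row=3, col=6), (row=4, col=5)
  Distance 8: (row=0, col=6), (row=1, col=7), (row=2, col=6), (row=3, col=7), (row=4, col=6)
  Distance 9: (row=0, col=7), (row=1, col=8), (row=2, col=7), (row=3, col=8), (row=4, col=7)
  Distance 10: (row=0, col=8), (row=1, col=9), (row=2, col=8), (row=3, col=9), (row=4, col=8)
  Distance 11: (row=0, col=9), (row=1, col=10), (row=2, col=9), (row=3, col=10), (row=4, col=9)
  Distance 12: (row=0, col=10), (row=2, col=10)
Total reachable: 49 (grid has 49 open cells total)

Answer: Reachable cells: 49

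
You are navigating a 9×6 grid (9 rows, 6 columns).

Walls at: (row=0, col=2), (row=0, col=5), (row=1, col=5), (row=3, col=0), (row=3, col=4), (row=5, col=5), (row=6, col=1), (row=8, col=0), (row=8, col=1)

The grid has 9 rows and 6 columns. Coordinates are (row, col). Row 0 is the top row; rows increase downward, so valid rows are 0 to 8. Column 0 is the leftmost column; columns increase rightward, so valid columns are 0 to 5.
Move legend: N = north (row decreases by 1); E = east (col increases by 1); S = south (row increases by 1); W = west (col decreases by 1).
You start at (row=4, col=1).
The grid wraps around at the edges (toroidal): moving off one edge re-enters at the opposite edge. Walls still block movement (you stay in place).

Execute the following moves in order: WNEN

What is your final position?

Answer: Final position: (row=3, col=1)

Derivation:
Start: (row=4, col=1)
  W (west): (row=4, col=1) -> (row=4, col=0)
  N (north): blocked, stay at (row=4, col=0)
  E (east): (row=4, col=0) -> (row=4, col=1)
  N (north): (row=4, col=1) -> (row=3, col=1)
Final: (row=3, col=1)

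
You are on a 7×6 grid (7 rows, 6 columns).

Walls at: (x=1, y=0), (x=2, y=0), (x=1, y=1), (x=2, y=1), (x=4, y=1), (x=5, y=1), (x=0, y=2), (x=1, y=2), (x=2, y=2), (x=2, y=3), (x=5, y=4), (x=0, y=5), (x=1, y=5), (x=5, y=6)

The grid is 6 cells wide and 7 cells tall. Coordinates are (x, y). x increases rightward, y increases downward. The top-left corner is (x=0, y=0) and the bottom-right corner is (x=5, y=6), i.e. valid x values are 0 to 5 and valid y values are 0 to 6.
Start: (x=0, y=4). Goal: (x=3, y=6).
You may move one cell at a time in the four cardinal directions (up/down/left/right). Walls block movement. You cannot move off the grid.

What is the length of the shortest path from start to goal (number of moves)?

BFS from (x=0, y=4) until reaching (x=3, y=6):
  Distance 0: (x=0, y=4)
  Distance 1: (x=0, y=3), (x=1, y=4)
  Distance 2: (x=1, y=3), (x=2, y=4)
  Distance 3: (x=3, y=4), (x=2, y=5)
  Distance 4: (x=3, y=3), (x=4, y=4), (x=3, y=5), (x=2, y=6)
  Distance 5: (x=3, y=2), (x=4, y=3), (x=4, y=5), (x=1, y=6), (x=3, y=6)  <- goal reached here
One shortest path (5 moves): (x=0, y=4) -> (x=1, y=4) -> (x=2, y=4) -> (x=3, y=4) -> (x=3, y=5) -> (x=3, y=6)

Answer: Shortest path length: 5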